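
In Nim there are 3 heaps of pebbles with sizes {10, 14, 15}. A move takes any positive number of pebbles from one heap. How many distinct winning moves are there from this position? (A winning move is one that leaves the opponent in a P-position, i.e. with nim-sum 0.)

Compute the nim-sum pairwise:
10 XOR 14 = 4
4 XOR 15 = 11
The overall nim-sum is X = 11. A heap of size p has a winning move iff p XOR X < p (reduce it to p XOR X).
  10: 10 XOR 11 = 1 < 10 — winning move (to 1).
  14: 14 XOR 11 = 5 < 14 — winning move (to 5).
  15: 15 XOR 11 = 4 < 15 — winning move (to 4).
That gives 3 winning moves.

3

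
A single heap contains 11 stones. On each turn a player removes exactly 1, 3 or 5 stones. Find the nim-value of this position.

1

Grundy values for subtraction set {1, 3, 5}:
k:     0  1  2  3  4  5  6  7  8  9 10 11
g(k):  0  1  0  1  0  1  0  1  0  1  0  1
So g(11) = 1.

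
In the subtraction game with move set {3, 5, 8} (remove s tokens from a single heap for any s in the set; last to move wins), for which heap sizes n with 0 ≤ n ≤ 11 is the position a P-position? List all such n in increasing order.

0, 1, 2, 11

Build the Grundy sequence with g(k) = mex{g(k−s) : s ∈ {3, 5, 8}, s ≤ k}:
g(0) = mex{} = 0
g(1) = mex{} = 0
g(2) = mex{} = 0
g(3) = mex{0} = 1
g(4) = mex{0} = 1
g(5) = mex{0} = 1
g(6) = mex{0,1} = 2
g(7) = mex{0,1} = 2
g(8) = mex{0,1} = 2
g(9) = mex{0,1,2} = 3
g(10) = mex{0,1,2} = 3
g(11) = mex{1,2} = 0
The P-positions (g = 0) in 0..11 are 0, 1, 2, 11.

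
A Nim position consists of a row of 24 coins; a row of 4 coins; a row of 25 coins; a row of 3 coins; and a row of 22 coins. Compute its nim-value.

16

Compute the nim-sum pairwise:
24 ⊕ 4 = 28
28 ⊕ 25 = 5
5 ⊕ 3 = 6
6 ⊕ 22 = 16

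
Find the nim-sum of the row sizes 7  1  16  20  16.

18

Nim-sum: 7 XOR 1 XOR 16 XOR 20 XOR 16 = 18.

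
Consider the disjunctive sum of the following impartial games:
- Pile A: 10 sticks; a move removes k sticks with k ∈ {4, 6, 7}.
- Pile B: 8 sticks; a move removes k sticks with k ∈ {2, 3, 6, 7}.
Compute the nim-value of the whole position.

Grundy values for pile A (subtraction set {4, 6, 7}):
k:     0  1  2  3  4  5  6  7  8  9 10
g(k):  0  0  0  0  1  1  1  1  2  2  2
So g(10) = 2.
For pile B, compute g(0), g(1), … with moves {2, 3, 6, 7}:
k:     0  1  2  3  4  5  6  7  8
g(k):  0  0  1  1  2  0  3  1  2
So g(8) = 2.
By the Sprague-Grundy theorem, the Grundy value of a sum of independent games is the XOR of the component values.
Combined value = 2 ⊕ 2 = 0.

0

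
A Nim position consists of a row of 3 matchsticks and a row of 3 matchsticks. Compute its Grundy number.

Compute the nim-sum pairwise:
3 ^ 3 = 0

0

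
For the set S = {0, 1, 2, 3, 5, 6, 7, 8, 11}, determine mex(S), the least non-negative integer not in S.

4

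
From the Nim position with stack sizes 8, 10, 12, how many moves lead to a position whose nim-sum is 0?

3

Compute the nim-sum pairwise:
8 ^ 10 = 2
2 ^ 12 = 14
The overall nim-sum is X = 14. A stack of size p has a winning move iff p XOR X < p (reduce it to p XOR X).
  8: 8 XOR 14 = 6 < 8 — winning move (to 6).
  10: 10 XOR 14 = 4 < 10 — winning move (to 4).
  12: 12 XOR 14 = 2 < 12 — winning move (to 2).
That gives 3 winning moves.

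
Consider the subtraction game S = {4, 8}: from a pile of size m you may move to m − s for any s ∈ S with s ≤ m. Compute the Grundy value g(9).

Build the Grundy sequence with g(k) = mex{g(k−s) : s ∈ {4, 8}, s ≤ k}:
k:     0  1  2  3  4  5  6  7  8  9
g(k):  0  0  0  0  1  1  1  1  2  2
So g(9) = 2.

2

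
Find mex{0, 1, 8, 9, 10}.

2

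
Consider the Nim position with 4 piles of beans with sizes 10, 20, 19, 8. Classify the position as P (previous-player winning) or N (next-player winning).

Nim-sum: 10 ^ 20 ^ 19 ^ 8 = 5.
The nim-sum is 5 ≠ 0, so this is an N-position: the player to move can win.

N-position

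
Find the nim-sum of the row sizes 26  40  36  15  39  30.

Write each in binary and XOR column by column:
  011010  (26)
  101000  (40)
  100100  (36)
  001111  (15)
  100111  (39)
  011110  (30)
  ------
  100000  (32)

32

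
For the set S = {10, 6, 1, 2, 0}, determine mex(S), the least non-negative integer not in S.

The values 0, 1, 2 are all present; 3 is the first non-negative integer missing from the set.

3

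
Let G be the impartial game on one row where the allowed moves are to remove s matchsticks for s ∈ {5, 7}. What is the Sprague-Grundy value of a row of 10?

2

Compute g(0), g(1), … for moves {5, 7}:
k:     0  1  2  3  4  5  6  7  8  9 10
g(k):  0  0  0  0  0  1  1  1  1  1  2
So g(10) = 2.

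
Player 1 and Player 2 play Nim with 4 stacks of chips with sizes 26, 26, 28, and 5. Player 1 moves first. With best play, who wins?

Compute the nim-sum pairwise:
26 XOR 26 = 0
0 XOR 28 = 28
28 XOR 5 = 25
The nim-sum is 25 ≠ 0, so this is an N-position: the player to move can win; Player 1 has a winning move.

Player 1 wins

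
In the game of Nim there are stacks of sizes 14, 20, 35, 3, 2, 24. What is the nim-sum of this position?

32

Nim-sum: 14 ⊕ 20 ⊕ 35 ⊕ 3 ⊕ 2 ⊕ 24 = 32.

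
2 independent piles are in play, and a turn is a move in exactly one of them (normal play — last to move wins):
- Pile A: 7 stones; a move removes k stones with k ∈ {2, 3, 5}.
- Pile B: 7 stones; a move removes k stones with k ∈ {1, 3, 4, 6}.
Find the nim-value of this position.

0

Grundy values for pile A (subtraction set {2, 3, 5}):
g(0) = mex{} = 0
g(1) = mex{} = 0
g(2) = mex{0} = 1
g(3) = mex{0} = 1
g(4) = mex{0,1} = 2
g(5) = mex{0,1} = 2
g(6) = mex{0,1,2} = 3
g(7) = mex{1,2} = 0
So g(7) = 0.
Build the Grundy sequence for pile B with g(k) = mex{g(k−s) : s ∈ {1, 3, 4, 6}, s ≤ k}:
g(0) = mex{} = 0
g(1) = mex{0} = 1
g(2) = mex{1} = 0
g(3) = mex{0} = 1
g(4) = mex{0,1} = 2
g(5) = mex{0,1,2} = 3
g(6) = mex{0,1,3} = 2
g(7) = mex{1,2} = 0
So g(7) = 0.
The value of a disjunctive sum is the nim-sum of the parts.
Combined value = 0 ⊕ 0 = 0.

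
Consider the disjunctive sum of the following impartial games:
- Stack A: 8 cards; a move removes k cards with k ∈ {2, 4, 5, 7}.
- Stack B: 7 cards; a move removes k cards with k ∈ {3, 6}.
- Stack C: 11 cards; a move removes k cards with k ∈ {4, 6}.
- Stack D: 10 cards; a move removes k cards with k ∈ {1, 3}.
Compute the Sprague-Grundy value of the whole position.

6

Grundy values for stack A (subtraction set {2, 4, 5, 7}):
g(0) = mex{} = 0
g(1) = mex{} = 0
g(2) = mex{0} = 1
g(3) = mex{0} = 1
g(4) = mex{0,1} = 2
g(5) = mex{0,1} = 2
g(6) = mex{0,1,2} = 3
g(7) = mex{0,1,2} = 3
g(8) = mex{0,1,2,3} = 4
So g(8) = 4.
Grundy values for stack B (subtraction set {3, 6}):
g(0) = mex{} = 0
g(1) = mex{} = 0
g(2) = mex{} = 0
g(3) = mex{0} = 1
g(4) = mex{0} = 1
g(5) = mex{0} = 1
g(6) = mex{0,1} = 2
g(7) = mex{0,1} = 2
So g(7) = 2.
Build the Grundy sequence for stack C with g(k) = mex{g(k−s) : s ∈ {4, 6}, s ≤ k}:
g(0) = mex{} = 0
g(1) = mex{} = 0
g(2) = mex{} = 0
g(3) = mex{} = 0
g(4) = mex{0} = 1
g(5) = mex{0} = 1
g(6) = mex{0} = 1
g(7) = mex{0} = 1
g(8) = mex{0,1} = 2
g(9) = mex{0,1} = 2
g(10) = mex{1} = 0
g(11) = mex{1} = 0
So g(11) = 0.
For stack D, compute g(0), g(1), … with moves {1, 3}:
k:     0  1  2  3  4  5  6  7  8  9 10
g(k):  0  1  0  1  0  1  0  1  0  1  0
So g(10) = 0.
By the Sprague-Grundy theorem, the Grundy value of a sum of independent games is the XOR of the component values.
Combined value = 4 XOR 2 XOR 0 XOR 0 = 6.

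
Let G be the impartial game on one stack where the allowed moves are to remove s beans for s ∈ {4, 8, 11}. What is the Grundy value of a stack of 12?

Compute g(0), g(1), … for moves {4, 8, 11}:
g(0) = mex{} = 0
g(1) = mex{} = 0
g(2) = mex{} = 0
g(3) = mex{} = 0
g(4) = mex{0} = 1
g(5) = mex{0} = 1
g(6) = mex{0} = 1
g(7) = mex{0} = 1
g(8) = mex{0,1} = 2
g(9) = mex{0,1} = 2
g(10) = mex{0,1} = 2
g(11) = mex{0,1} = 2
g(12) = mex{0,1,2} = 3
So g(12) = 3.

3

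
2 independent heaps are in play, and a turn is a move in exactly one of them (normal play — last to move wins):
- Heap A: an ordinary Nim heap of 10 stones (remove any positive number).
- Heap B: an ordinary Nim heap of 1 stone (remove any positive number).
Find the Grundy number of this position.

11

Heap A is a plain Nim heap of size 10, so its Grundy value is 10.
Heap B is a plain Nim heap of size 1, so its Grundy value is 1.
The value of a disjunctive sum is the nim-sum of the parts.
Combined value = 10 XOR 1 = 11.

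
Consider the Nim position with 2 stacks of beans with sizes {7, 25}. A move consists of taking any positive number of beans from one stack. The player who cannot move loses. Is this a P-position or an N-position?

Nim-sum: 7 ⊕ 25 = 30.
The nim-sum is 30 ≠ 0, so this is an N-position: the player to move can win.

N-position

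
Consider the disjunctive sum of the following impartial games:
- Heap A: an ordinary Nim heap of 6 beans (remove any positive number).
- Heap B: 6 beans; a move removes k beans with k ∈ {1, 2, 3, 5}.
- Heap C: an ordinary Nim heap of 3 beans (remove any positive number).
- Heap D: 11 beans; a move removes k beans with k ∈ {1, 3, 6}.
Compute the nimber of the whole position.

7

Heap A is a plain Nim heap of size 6, so its Grundy value is 6.
Build the Grundy sequence for heap B with g(k) = mex{g(k−s) : s ∈ {1, 2, 3, 5}, s ≤ k}:
k:     0  1  2  3  4  5  6
g(k):  0  1  2  3  0  1  2
So g(6) = 2.
Heap C is a plain Nim heap of size 3, so its Grundy value is 3.
For heap D, compute g(0), g(1), … with moves {1, 3, 6}:
k:     0  1  2  3  4  5  6  7  8  9 10 11
g(k):  0  1  0  1  0  1  2  3  2  0  1  0
So g(11) = 0.
By the Sprague-Grundy theorem, the Grundy value of a sum of independent games is the XOR of the component values.
Combined value = 6 XOR 2 XOR 3 XOR 0 = 7.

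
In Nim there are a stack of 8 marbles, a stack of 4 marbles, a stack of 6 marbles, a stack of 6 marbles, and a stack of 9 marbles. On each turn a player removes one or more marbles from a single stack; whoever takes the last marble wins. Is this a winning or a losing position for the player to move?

Compute the nim-sum pairwise:
8 ^ 4 = 12
12 ^ 6 = 10
10 ^ 6 = 12
12 ^ 9 = 5
The nim-sum is 5 ≠ 0, so this is an N-position: the player to move can win.

Winning position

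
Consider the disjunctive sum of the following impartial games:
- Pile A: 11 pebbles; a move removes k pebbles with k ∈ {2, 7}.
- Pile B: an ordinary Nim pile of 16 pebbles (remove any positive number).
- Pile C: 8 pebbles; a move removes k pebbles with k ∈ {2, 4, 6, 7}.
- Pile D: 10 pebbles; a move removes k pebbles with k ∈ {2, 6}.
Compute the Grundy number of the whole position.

For pile A, compute g(0), g(1), … with moves {2, 7}:
k:     0  1  2  3  4  5  6  7  8  9 10 11
g(k):  0  0  1  1  0  0  1  1  2  0  0  1
So g(11) = 1.
Pile B is a plain Nim pile of size 16, so its Grundy value is 16.
Build the Grundy sequence for pile C with g(k) = mex{g(k−s) : s ∈ {2, 4, 6, 7}, s ≤ k}:
k:     0  1  2  3  4  5  6  7  8
g(k):  0  0  1  1  2  2  3  3  4
So g(8) = 4.
Build the Grundy sequence for pile D with g(k) = mex{g(k−s) : s ∈ {2, 6}, s ≤ k}:
k:     0  1  2  3  4  5  6  7  8  9 10
g(k):  0  0  1  1  0  0  1  1  0  0  1
So g(10) = 1.
By the Sprague-Grundy theorem, the Grundy value of a sum of independent games is the XOR of the component values.
Combined value = 1 XOR 16 XOR 4 XOR 1 = 20.

20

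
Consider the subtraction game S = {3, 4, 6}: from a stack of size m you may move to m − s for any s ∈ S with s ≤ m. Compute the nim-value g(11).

0

Build the Grundy sequence with g(k) = mex{g(k−s) : s ∈ {3, 4, 6}, s ≤ k}:
k:     0  1  2  3  4  5  6  7  8  9 10 11
g(k):  0  0  0  1  1  1  2  2  2  0  0  0
So g(11) = 0.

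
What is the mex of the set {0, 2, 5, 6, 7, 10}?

0 is in the set but 1 is not, so the mex is 1.

1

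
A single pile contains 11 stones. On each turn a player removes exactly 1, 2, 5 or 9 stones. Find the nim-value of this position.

1

Build the Grundy sequence with g(k) = mex{g(k−s) : s ∈ {1, 2, 5, 9}, s ≤ k}:
k:     0  1  2  3  4  5  6  7  8  9 10 11
g(k):  0  1  2  0  1  2  0  1  2  3  0  1
So g(11) = 1.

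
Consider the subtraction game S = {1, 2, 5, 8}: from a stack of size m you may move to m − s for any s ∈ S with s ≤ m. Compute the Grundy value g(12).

0

Build the Grundy sequence with g(k) = mex{g(k−s) : s ∈ {1, 2, 5, 8}, s ≤ k}:
k:     0  1  2  3  4  5  6  7  8  9 10 11 12
g(k):  0  1  2  0  1  2  0  1  2  0  1  2  0
So g(12) = 0.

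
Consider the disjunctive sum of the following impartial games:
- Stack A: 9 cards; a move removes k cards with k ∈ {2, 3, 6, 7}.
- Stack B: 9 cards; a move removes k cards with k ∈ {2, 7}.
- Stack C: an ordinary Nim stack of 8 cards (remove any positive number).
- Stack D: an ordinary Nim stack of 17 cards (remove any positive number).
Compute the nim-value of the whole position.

25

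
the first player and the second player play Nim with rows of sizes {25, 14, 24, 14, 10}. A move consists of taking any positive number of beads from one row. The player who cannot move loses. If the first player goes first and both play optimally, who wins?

the first player wins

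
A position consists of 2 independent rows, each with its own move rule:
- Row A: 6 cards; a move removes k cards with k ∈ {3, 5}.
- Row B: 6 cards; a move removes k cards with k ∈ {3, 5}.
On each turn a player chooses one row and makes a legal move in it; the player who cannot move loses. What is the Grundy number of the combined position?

For row A, compute g(0), g(1), … with moves {3, 5}:
k:     0  1  2  3  4  5  6
g(k):  0  0  0  1  1  1  2
So g(6) = 2.
Grundy values for row B (subtraction set {3, 5}):
g(0) = mex{} = 0
g(1) = mex{} = 0
g(2) = mex{} = 0
g(3) = mex{0} = 1
g(4) = mex{0} = 1
g(5) = mex{0} = 1
g(6) = mex{0,1} = 2
So g(6) = 2.
The value of a disjunctive sum is the nim-sum of the parts.
Combined value = 2 XOR 2 = 0.

0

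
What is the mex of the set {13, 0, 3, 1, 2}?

4

The values 0, 1, 2, 3 are all present; 4 is the first non-negative integer missing from the set.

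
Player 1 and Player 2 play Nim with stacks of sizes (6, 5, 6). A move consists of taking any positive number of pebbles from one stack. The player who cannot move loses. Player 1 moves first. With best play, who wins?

Player 1 wins

Nim-sum: 6 ⊕ 5 ⊕ 6 = 5.
The nim-sum is 5 ≠ 0, so this is an N-position: the player to move can win; Player 1 has a winning move.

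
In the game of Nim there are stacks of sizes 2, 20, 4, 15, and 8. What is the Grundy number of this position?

21

Compute the nim-sum pairwise:
2 ^ 20 = 22
22 ^ 4 = 18
18 ^ 15 = 29
29 ^ 8 = 21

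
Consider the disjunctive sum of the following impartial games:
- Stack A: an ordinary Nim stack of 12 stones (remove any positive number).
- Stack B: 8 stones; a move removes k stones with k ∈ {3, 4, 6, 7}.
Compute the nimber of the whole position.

14

Stack A is a plain Nim stack of size 12, so its Grundy value is 12.
For stack B, compute g(0), g(1), … with moves {3, 4, 6, 7}:
k:     0  1  2  3  4  5  6  7  8
g(k):  0  0  0  1  1  1  2  2  2
So g(8) = 2.
The value of a disjunctive sum is the nim-sum of the parts.
Combined value = 12 XOR 2 = 14.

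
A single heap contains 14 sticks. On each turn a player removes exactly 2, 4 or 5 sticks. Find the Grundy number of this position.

0

Grundy values for subtraction set {2, 4, 5}:
k:     0  1  2  3  4  5  6  7  8  9 10 11 12 13 14
g(k):  0  0  1  1  2  2  3  0  0  1  1  2  2  3  0
So g(14) = 0.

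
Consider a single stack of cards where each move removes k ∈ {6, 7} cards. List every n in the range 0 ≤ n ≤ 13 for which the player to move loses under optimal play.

Build the Grundy sequence with g(k) = mex{g(k−s) : s ∈ {6, 7}, s ≤ k}:
k:     0  1  2  3  4  5  6  7  8  9 10 11 12 13
g(k):  0  0  0  0  0  0  1  1  1  1  1  1  2  0
The P-positions (g = 0) in 0..13 are 0, 1, 2, 3, 4, 5, 13.

0, 1, 2, 3, 4, 5, 13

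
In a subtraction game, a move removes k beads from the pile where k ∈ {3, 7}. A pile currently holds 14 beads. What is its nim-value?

Compute g(0), g(1), … for moves {3, 7}:
k:     0  1  2  3  4  5  6  7  8  9 10 11 12 13 14
g(k):  0  0  0  1  1  1  0  2  2  1  0  0  0  1  1
So g(14) = 1.

1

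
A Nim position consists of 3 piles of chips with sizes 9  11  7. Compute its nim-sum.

5

In binary:
  1001  (9)
  1011  (11)
  0111  (7)
  ----
  0101  (5)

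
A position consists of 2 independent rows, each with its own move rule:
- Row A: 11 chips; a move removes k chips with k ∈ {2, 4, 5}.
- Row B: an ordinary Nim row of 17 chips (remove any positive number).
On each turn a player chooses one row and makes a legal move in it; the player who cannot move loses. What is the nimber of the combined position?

Build the Grundy sequence for row A with g(k) = mex{g(k−s) : s ∈ {2, 4, 5}, s ≤ k}:
k:     0  1  2  3  4  5  6  7  8  9 10 11
g(k):  0  0  1  1  2  2  3  0  0  1  1  2
So g(11) = 2.
Row B is a plain Nim row of size 17, so its Grundy value is 17.
The value of a disjunctive sum is the nim-sum of the parts.
Combined value = 2 ⊕ 17 = 19.

19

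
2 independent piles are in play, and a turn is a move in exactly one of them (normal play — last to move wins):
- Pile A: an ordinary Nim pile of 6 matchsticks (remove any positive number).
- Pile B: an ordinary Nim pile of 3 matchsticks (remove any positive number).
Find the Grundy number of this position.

5

Pile A is a plain Nim pile of size 6, so its Grundy value is 6.
Pile B is a plain Nim pile of size 3, so its Grundy value is 3.
By the Sprague-Grundy theorem, the Grundy value of a sum of independent games is the XOR of the component values.
Combined value = 6 XOR 3 = 5.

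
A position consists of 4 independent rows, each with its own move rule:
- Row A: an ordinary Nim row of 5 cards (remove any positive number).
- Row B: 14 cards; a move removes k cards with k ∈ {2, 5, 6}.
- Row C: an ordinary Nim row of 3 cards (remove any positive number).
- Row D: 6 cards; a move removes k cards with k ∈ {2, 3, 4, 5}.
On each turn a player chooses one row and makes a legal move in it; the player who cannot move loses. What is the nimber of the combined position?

Row A is a plain Nim row of size 5, so its Grundy value is 5.
Build the Grundy sequence for row B with g(k) = mex{g(k−s) : s ∈ {2, 5, 6}, s ≤ k}:
k:     0  1  2  3  4  5  6  7  8  9 10 11 12 13 14
g(k):  0  0  1  1  0  2  1  3  0  2  1  0  0  1  1
So g(14) = 1.
Row C is a plain Nim row of size 3, so its Grundy value is 3.
For row D, compute g(0), g(1), … with moves {2, 3, 4, 5}:
g(0) = mex{} = 0
g(1) = mex{} = 0
g(2) = mex{0} = 1
g(3) = mex{0} = 1
g(4) = mex{0,1} = 2
g(5) = mex{0,1} = 2
g(6) = mex{0,1,2} = 3
So g(6) = 3.
By the Sprague-Grundy theorem, the Grundy value of a sum of independent games is the XOR of the component values.
Combined value = 5 ⊕ 1 ⊕ 3 ⊕ 3 = 4.

4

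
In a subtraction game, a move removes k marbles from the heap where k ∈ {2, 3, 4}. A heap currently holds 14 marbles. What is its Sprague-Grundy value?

1

Build the Grundy sequence with g(k) = mex{g(k−s) : s ∈ {2, 3, 4}, s ≤ k}:
k:     0  1  2  3  4  5  6  7  8  9 10 11 12 13 14
g(k):  0  0  1  1  2  2  0  0  1  1  2  2  0  0  1
So g(14) = 1.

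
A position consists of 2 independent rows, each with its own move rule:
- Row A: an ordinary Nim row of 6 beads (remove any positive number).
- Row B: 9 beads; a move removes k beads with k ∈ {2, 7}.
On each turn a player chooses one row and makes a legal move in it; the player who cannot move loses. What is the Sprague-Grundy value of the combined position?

6

Row A is a plain Nim row of size 6, so its Grundy value is 6.
For row B, compute g(0), g(1), … with moves {2, 7}:
g(0) = mex{} = 0
g(1) = mex{} = 0
g(2) = mex{0} = 1
g(3) = mex{0} = 1
g(4) = mex{1} = 0
g(5) = mex{1} = 0
g(6) = mex{0} = 1
g(7) = mex{0} = 1
g(8) = mex{0,1} = 2
g(9) = mex{1} = 0
So g(9) = 0.
By the Sprague-Grundy theorem, the Grundy value of a sum of independent games is the XOR of the component values.
Combined value = 6 ⊕ 0 = 6.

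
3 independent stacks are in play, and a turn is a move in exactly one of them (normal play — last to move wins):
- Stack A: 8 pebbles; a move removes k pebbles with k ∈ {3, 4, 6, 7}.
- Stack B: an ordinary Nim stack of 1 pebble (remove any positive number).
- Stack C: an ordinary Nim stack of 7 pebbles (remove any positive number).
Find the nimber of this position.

4

Grundy values for stack A (subtraction set {3, 4, 6, 7}):
k:     0  1  2  3  4  5  6  7  8
g(k):  0  0  0  1  1  1  2  2  2
So g(8) = 2.
Stack B is a plain Nim stack of size 1, so its Grundy value is 1.
Stack C is a plain Nim stack of size 7, so its Grundy value is 7.
The value of a disjunctive sum is the nim-sum of the parts.
Combined value = 2 ⊕ 1 ⊕ 7 = 4.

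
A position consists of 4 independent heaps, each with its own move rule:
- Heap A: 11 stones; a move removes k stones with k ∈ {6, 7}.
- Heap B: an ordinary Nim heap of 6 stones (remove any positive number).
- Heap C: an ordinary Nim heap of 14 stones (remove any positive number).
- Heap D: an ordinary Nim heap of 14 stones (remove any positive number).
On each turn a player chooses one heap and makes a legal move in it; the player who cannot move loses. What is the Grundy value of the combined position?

7

Build the Grundy sequence for heap A with g(k) = mex{g(k−s) : s ∈ {6, 7}, s ≤ k}:
k:     0  1  2  3  4  5  6  7  8  9 10 11
g(k):  0  0  0  0  0  0  1  1  1  1  1  1
So g(11) = 1.
Heap B is a plain Nim heap of size 6, so its Grundy value is 6.
Heap C is a plain Nim heap of size 14, so its Grundy value is 14.
Heap D is a plain Nim heap of size 14, so its Grundy value is 14.
By the Sprague-Grundy theorem, the Grundy value of a sum of independent games is the XOR of the component values.
Combined value = 1 ⊕ 6 ⊕ 14 ⊕ 14 = 7.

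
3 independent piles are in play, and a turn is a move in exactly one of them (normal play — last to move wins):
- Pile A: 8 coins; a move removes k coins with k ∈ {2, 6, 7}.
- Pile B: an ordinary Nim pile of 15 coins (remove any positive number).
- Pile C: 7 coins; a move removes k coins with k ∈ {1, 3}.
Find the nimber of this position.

12

For pile A, compute g(0), g(1), … with moves {2, 6, 7}:
k:     0  1  2  3  4  5  6  7  8
g(k):  0  0  1  1  0  0  1  1  2
So g(8) = 2.
Pile B is a plain Nim pile of size 15, so its Grundy value is 15.
Build the Grundy sequence for pile C with g(k) = mex{g(k−s) : s ∈ {1, 3}, s ≤ k}:
k:     0  1  2  3  4  5  6  7
g(k):  0  1  0  1  0  1  0  1
So g(7) = 1.
The value of a disjunctive sum is the nim-sum of the parts.
Combined value = 2 ⊕ 15 ⊕ 1 = 12.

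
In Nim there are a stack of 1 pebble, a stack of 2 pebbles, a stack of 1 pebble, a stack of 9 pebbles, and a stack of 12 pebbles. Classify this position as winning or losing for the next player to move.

Winning position

Write each in binary and XOR column by column:
  0001  (1)
  0010  (2)
  0001  (1)
  1001  (9)
  1100  (12)
  ----
  0111  (7)
The nim-sum is 7 ≠ 0, so this is an N-position: the player to move can win.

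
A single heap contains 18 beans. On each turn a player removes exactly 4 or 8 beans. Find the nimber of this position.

Build the Grundy sequence with g(k) = mex{g(k−s) : s ∈ {4, 8}, s ≤ k}:
k:     0  1  2  3  4  5  6  7  8  9 10 11 12 13 14 15 16 17 18
g(k):  0  0  0  0  1  1  1  1  2  2  2  2  0  0  0  0  1  1  1
So g(18) = 1.

1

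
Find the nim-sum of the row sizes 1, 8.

Nim-sum: 1 ^ 8 = 9.

9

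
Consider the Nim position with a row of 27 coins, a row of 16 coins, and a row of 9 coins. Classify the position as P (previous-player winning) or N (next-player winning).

Bitwise XOR of the heap sizes:
  11011  (27)
  10000  (16)
  01001  (9)
  -----
  00010  (2)
The nim-sum is 2 ≠ 0, so this is an N-position: the player to move can win.

N-position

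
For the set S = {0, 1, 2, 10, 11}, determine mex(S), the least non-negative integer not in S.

3

The values 0, 1, 2 are all present; 3 is the first non-negative integer missing from the set.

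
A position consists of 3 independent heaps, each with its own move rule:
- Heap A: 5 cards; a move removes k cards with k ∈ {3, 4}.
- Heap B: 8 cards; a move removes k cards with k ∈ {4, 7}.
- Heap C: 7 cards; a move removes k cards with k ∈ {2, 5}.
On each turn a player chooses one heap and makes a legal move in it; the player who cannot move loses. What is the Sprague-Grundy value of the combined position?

3

Grundy values for heap A (subtraction set {3, 4}):
k:     0  1  2  3  4  5
g(k):  0  0  0  1  1  1
So g(5) = 1.
For heap B, compute g(0), g(1), … with moves {4, 7}:
g(0) = mex{} = 0
g(1) = mex{} = 0
g(2) = mex{} = 0
g(3) = mex{} = 0
g(4) = mex{0} = 1
g(5) = mex{0} = 1
g(6) = mex{0} = 1
g(7) = mex{0} = 1
g(8) = mex{0,1} = 2
So g(8) = 2.
For heap C, compute g(0), g(1), … with moves {2, 5}:
k:     0  1  2  3  4  5  6  7
g(k):  0  0  1  1  0  2  1  0
So g(7) = 0.
By the Sprague-Grundy theorem, the Grundy value of a sum of independent games is the XOR of the component values.
Combined value = 1 XOR 2 XOR 0 = 3.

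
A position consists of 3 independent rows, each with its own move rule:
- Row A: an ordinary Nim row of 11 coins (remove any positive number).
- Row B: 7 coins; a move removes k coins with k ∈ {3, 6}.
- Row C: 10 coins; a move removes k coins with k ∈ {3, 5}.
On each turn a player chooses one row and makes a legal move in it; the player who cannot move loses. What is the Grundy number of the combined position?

9

Row A is a plain Nim row of size 11, so its Grundy value is 11.
Grundy values for row B (subtraction set {3, 6}):
g(0) = mex{} = 0
g(1) = mex{} = 0
g(2) = mex{} = 0
g(3) = mex{0} = 1
g(4) = mex{0} = 1
g(5) = mex{0} = 1
g(6) = mex{0,1} = 2
g(7) = mex{0,1} = 2
So g(7) = 2.
For row C, compute g(0), g(1), … with moves {3, 5}:
k:     0  1  2  3  4  5  6  7  8  9 10
g(k):  0  0  0  1  1  1  2  2  0  0  0
So g(10) = 0.
The value of a disjunctive sum is the nim-sum of the parts.
Combined value = 11 XOR 2 XOR 0 = 9.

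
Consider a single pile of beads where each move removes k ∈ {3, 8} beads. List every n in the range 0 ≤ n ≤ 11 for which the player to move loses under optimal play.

0, 1, 2, 6, 7, 11

Grundy values for subtraction set {3, 8}:
k:     0  1  2  3  4  5  6  7  8  9 10 11
g(k):  0  0  0  1  1  1  0  0  2  1  1  0
The P-positions (g = 0) in 0..11 are 0, 1, 2, 6, 7, 11.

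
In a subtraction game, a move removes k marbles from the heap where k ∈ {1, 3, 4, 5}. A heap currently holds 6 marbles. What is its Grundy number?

2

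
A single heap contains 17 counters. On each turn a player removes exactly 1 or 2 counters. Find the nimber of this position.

Grundy values for subtraction set {1, 2}:
k:     0  1  2  3  4  5  6  7  8  9 10 11 12 13 14 15 16 17
g(k):  0  1  2  0  1  2  0  1  2  0  1  2  0  1  2  0  1  2
So g(17) = 2.

2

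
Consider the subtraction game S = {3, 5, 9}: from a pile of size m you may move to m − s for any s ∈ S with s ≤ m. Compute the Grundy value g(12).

Compute g(0), g(1), … for moves {3, 5, 9}:
g(0) = mex{} = 0
g(1) = mex{} = 0
g(2) = mex{} = 0
g(3) = mex{0} = 1
g(4) = mex{0} = 1
g(5) = mex{0} = 1
g(6) = mex{0,1} = 2
g(7) = mex{0,1} = 2
g(8) = mex{1} = 0
g(9) = mex{0,1,2} = 3
g(10) = mex{0,1,2} = 3
g(11) = mex{0,2} = 1
g(12) = mex{1,2,3} = 0
So g(12) = 0.

0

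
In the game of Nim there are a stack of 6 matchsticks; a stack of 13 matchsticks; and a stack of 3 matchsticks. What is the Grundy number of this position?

Nim-sum: 6 ^ 13 ^ 3 = 8.

8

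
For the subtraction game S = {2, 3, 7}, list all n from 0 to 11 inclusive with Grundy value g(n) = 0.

0, 1, 5, 6, 10, 11

Grundy values for subtraction set {2, 3, 7}:
k:     0  1  2  3  4  5  6  7  8  9 10 11
g(k):  0  0  1  1  2  0  0  1  1  2  0  0
The P-positions (g = 0) in 0..11 are 0, 1, 5, 6, 10, 11.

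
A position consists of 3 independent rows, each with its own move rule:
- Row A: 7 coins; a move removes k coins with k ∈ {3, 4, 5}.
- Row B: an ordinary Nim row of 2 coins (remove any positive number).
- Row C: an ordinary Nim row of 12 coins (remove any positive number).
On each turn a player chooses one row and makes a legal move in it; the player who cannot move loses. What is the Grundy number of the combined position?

12

For row A, compute g(0), g(1), … with moves {3, 4, 5}:
g(0) = mex{} = 0
g(1) = mex{} = 0
g(2) = mex{} = 0
g(3) = mex{0} = 1
g(4) = mex{0} = 1
g(5) = mex{0} = 1
g(6) = mex{0,1} = 2
g(7) = mex{0,1} = 2
So g(7) = 2.
Row B is a plain Nim row of size 2, so its Grundy value is 2.
Row C is a plain Nim row of size 12, so its Grundy value is 12.
By the Sprague-Grundy theorem, the Grundy value of a sum of independent games is the XOR of the component values.
Combined value = 2 ⊕ 2 ⊕ 12 = 12.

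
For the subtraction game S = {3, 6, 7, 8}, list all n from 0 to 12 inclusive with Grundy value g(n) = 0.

Grundy values for subtraction set {3, 6, 7, 8}:
g(0) = mex{} = 0
g(1) = mex{} = 0
g(2) = mex{} = 0
g(3) = mex{0} = 1
g(4) = mex{0} = 1
g(5) = mex{0} = 1
g(6) = mex{0,1} = 2
g(7) = mex{0,1} = 2
g(8) = mex{0,1} = 2
g(9) = mex{0,1,2} = 3
g(10) = mex{0,1,2} = 3
g(11) = mex{1,2} = 0
g(12) = mex{1,2,3} = 0
The P-positions (g = 0) in 0..12 are 0, 1, 2, 11, 12.

0, 1, 2, 11, 12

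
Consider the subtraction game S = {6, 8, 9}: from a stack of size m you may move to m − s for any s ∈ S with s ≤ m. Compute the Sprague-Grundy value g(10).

Compute g(0), g(1), … for moves {6, 8, 9}:
k:     0  1  2  3  4  5  6  7  8  9 10
g(k):  0  0  0  0  0  0  1  1  1  1  1
So g(10) = 1.

1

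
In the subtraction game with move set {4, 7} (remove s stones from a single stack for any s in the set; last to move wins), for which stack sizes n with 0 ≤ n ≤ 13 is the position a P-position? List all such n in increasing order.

Build the Grundy sequence with g(k) = mex{g(k−s) : s ∈ {4, 7}, s ≤ k}:
g(0) = mex{} = 0
g(1) = mex{} = 0
g(2) = mex{} = 0
g(3) = mex{} = 0
g(4) = mex{0} = 1
g(5) = mex{0} = 1
g(6) = mex{0} = 1
g(7) = mex{0} = 1
g(8) = mex{0,1} = 2
g(9) = mex{0,1} = 2
g(10) = mex{0,1} = 2
g(11) = mex{1} = 0
g(12) = mex{1,2} = 0
g(13) = mex{1,2} = 0
The P-positions (g = 0) in 0..13 are 0, 1, 2, 3, 11, 12, 13.

0, 1, 2, 3, 11, 12, 13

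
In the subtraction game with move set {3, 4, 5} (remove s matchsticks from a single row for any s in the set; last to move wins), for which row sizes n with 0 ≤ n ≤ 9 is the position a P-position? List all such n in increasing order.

Grundy values for subtraction set {3, 4, 5}:
k:     0  1  2  3  4  5  6  7  8  9
g(k):  0  0  0  1  1  1  2  2  0  0
The P-positions (g = 0) in 0..9 are 0, 1, 2, 8, 9.

0, 1, 2, 8, 9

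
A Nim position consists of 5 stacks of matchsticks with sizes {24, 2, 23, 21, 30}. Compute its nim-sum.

Nim-sum: 24 XOR 2 XOR 23 XOR 21 XOR 30 = 6.

6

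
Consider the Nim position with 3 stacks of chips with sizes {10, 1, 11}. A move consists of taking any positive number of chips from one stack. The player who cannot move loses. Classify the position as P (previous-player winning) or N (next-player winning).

P-position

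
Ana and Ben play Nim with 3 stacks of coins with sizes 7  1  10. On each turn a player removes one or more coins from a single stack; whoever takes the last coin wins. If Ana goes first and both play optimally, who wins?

Nim-sum: 7 ^ 1 ^ 10 = 12.
The nim-sum is 12 ≠ 0, so this is an N-position: the player to move can win; Ana has a winning move.

Ana wins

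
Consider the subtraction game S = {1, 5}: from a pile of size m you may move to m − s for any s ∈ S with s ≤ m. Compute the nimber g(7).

Compute g(0), g(1), … for moves {1, 5}:
k:     0  1  2  3  4  5  6  7
g(k):  0  1  0  1  0  1  0  1
So g(7) = 1.

1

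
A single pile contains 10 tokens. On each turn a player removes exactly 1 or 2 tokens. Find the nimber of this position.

1

Build the Grundy sequence with g(k) = mex{g(k−s) : s ∈ {1, 2}, s ≤ k}:
g(0) = mex{} = 0
g(1) = mex{0} = 1
g(2) = mex{0,1} = 2
g(3) = mex{1,2} = 0
g(4) = mex{0,2} = 1
g(5) = mex{0,1} = 2
g(6) = mex{1,2} = 0
g(7) = mex{0,2} = 1
g(8) = mex{0,1} = 2
g(9) = mex{1,2} = 0
g(10) = mex{0,2} = 1
So g(10) = 1.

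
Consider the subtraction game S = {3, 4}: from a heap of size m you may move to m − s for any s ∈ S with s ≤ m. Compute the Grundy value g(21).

Grundy values for subtraction set {3, 4}:
k:     0  1  2  3  4  5  6  7  8  9 10 11 12 13 14 15 16 17 18 19 20 21
g(k):  0  0  0  1  1  1  2  0  0  0  1  1  1  2  0  0  0  1  1  1  2  0
So g(21) = 0.

0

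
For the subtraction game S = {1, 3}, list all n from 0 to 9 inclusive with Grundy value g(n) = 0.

0, 2, 4, 6, 8

Build the Grundy sequence with g(k) = mex{g(k−s) : s ∈ {1, 3}, s ≤ k}:
g(0) = mex{} = 0
g(1) = mex{0} = 1
g(2) = mex{1} = 0
g(3) = mex{0} = 1
g(4) = mex{1} = 0
g(5) = mex{0} = 1
g(6) = mex{1} = 0
g(7) = mex{0} = 1
g(8) = mex{1} = 0
g(9) = mex{0} = 1
The P-positions (g = 0) in 0..9 are 0, 2, 4, 6, 8.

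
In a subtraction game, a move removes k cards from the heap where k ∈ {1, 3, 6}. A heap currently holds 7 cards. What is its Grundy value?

3

Grundy values for subtraction set {1, 3, 6}:
g(0) = mex{} = 0
g(1) = mex{0} = 1
g(2) = mex{1} = 0
g(3) = mex{0} = 1
g(4) = mex{1} = 0
g(5) = mex{0} = 1
g(6) = mex{0,1} = 2
g(7) = mex{0,1,2} = 3
So g(7) = 3.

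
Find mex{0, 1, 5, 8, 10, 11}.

The values 0, 1 are all present; 2 is the first non-negative integer missing from the set.

2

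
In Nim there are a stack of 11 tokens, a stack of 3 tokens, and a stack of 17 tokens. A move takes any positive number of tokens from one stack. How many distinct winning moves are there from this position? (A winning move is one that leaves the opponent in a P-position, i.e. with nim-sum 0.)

1

Nim-sum: 11 ^ 3 ^ 17 = 25.
The overall nim-sum is X = 25. A stack of size p has a winning move iff p XOR X < p (reduce it to p XOR X).
  11: 11 XOR 25 = 18 ≥ 11 — no move.
  3: 3 XOR 25 = 26 ≥ 3 — no move.
  17: 17 XOR 25 = 8 < 17 — winning move (to 8).
That gives 1 winning move.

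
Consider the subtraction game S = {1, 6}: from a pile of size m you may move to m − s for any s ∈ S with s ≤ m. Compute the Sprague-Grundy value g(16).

Grundy values for subtraction set {1, 6}:
k:     0  1  2  3  4  5  6  7  8  9 10 11 12 13 14 15 16
g(k):  0  1  0  1  0  1  2  0  1  0  1  0  1  2  0  1  0
So g(16) = 0.

0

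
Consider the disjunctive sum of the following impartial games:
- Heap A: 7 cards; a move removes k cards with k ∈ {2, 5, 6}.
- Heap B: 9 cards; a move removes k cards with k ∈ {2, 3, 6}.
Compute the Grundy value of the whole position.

3

Grundy values for heap A (subtraction set {2, 5, 6}):
k:     0  1  2  3  4  5  6  7
g(k):  0  0  1  1  0  2  1  3
So g(7) = 3.
Grundy values for heap B (subtraction set {2, 3, 6}):
k:     0  1  2  3  4  5  6  7  8  9
g(k):  0  0  1  1  2  0  3  1  2  0
So g(9) = 0.
By the Sprague-Grundy theorem, the Grundy value of a sum of independent games is the XOR of the component values.
Combined value = 3 XOR 0 = 3.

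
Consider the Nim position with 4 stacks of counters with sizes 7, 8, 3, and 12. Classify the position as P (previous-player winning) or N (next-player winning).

Compute the nim-sum pairwise:
7 XOR 8 = 15
15 XOR 3 = 12
12 XOR 12 = 0
The nim-sum is 0, so this is a P-position: the player to move is in a losing position under optimal play.

P-position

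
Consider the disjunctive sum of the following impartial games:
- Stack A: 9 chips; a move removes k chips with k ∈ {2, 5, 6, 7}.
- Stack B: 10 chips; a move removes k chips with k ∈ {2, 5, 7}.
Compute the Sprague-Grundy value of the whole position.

2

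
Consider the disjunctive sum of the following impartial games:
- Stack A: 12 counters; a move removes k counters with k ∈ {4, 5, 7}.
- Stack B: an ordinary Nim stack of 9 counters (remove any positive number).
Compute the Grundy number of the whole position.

9

For stack A, compute g(0), g(1), … with moves {4, 5, 7}:
k:     0  1  2  3  4  5  6  7  8  9 10 11 12
g(k):  0  0  0  0  1  1  1  1  2  2  2  0  0
So g(12) = 0.
Stack B is a plain Nim stack of size 9, so its Grundy value is 9.
The value of a disjunctive sum is the nim-sum of the parts.
Combined value = 0 ⊕ 9 = 9.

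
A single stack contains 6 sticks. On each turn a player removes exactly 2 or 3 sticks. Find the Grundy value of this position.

0

Compute g(0), g(1), … for moves {2, 3}:
g(0) = mex{} = 0
g(1) = mex{} = 0
g(2) = mex{0} = 1
g(3) = mex{0} = 1
g(4) = mex{0,1} = 2
g(5) = mex{1} = 0
g(6) = mex{1,2} = 0
So g(6) = 0.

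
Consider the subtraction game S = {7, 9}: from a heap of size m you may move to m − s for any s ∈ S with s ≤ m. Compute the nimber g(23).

1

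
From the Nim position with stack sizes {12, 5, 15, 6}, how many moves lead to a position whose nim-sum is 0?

Bitwise XOR of the heap sizes:
  1100  (12)
  0101  (5)
  1111  (15)
  0110  (6)
  ----
  0000  (0)
The nim-sum is already 0, so every move leaves a nonzero nim-sum — there are no winning moves.

0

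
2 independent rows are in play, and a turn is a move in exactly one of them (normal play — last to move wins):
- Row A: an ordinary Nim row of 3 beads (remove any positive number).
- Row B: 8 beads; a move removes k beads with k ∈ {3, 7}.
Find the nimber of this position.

Row A is a plain Nim row of size 3, so its Grundy value is 3.
For row B, compute g(0), g(1), … with moves {3, 7}:
g(0) = mex{} = 0
g(1) = mex{} = 0
g(2) = mex{} = 0
g(3) = mex{0} = 1
g(4) = mex{0} = 1
g(5) = mex{0} = 1
g(6) = mex{1} = 0
g(7) = mex{0,1} = 2
g(8) = mex{0,1} = 2
So g(8) = 2.
The value of a disjunctive sum is the nim-sum of the parts.
Combined value = 3 XOR 2 = 1.

1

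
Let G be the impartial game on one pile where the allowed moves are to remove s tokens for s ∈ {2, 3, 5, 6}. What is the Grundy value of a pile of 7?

3

Compute g(0), g(1), … for moves {2, 3, 5, 6}:
k:     0  1  2  3  4  5  6  7
g(k):  0  0  1  1  2  2  3  3
So g(7) = 3.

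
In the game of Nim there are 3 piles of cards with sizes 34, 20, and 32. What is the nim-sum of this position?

22

Nim-sum: 34 ⊕ 20 ⊕ 32 = 22.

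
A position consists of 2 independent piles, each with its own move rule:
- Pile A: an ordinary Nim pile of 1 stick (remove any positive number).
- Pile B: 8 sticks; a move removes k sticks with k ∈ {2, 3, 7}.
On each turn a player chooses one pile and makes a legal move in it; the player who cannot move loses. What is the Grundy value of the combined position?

Pile A is a plain Nim pile of size 1, so its Grundy value is 1.
Build the Grundy sequence for pile B with g(k) = mex{g(k−s) : s ∈ {2, 3, 7}, s ≤ k}:
k:     0  1  2  3  4  5  6  7  8
g(k):  0  0  1  1  2  0  0  1  1
So g(8) = 1.
The value of a disjunctive sum is the nim-sum of the parts.
Combined value = 1 XOR 1 = 0.

0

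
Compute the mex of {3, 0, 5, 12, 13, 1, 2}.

The values 0, 1, 2, 3 are all present; 4 is the first non-negative integer missing from the set.

4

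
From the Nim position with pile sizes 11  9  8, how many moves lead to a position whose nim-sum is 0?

3

Nim-sum: 11 XOR 9 XOR 8 = 10.
The overall nim-sum is X = 10. A pile of size p has a winning move iff p XOR X < p (reduce it to p XOR X).
  11: 11 XOR 10 = 1 < 11 — winning move (to 1).
  9: 9 XOR 10 = 3 < 9 — winning move (to 3).
  8: 8 XOR 10 = 2 < 8 — winning move (to 2).
That gives 3 winning moves.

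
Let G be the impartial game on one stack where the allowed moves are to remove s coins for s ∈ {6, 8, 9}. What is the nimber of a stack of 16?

Compute g(0), g(1), … for moves {6, 8, 9}:
k:     0  1  2  3  4  5  6  7  8  9 10 11 12 13 14 15 16
g(k):  0  0  0  0  0  0  1  1  1  1  1  1  2  2  2  0  0
So g(16) = 0.

0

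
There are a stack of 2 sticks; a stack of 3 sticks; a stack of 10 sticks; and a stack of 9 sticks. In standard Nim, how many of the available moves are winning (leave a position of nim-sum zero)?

3

Write each in binary and XOR column by column:
  0010  (2)
  0011  (3)
  1010  (10)
  1001  (9)
  ----
  0010  (2)
The overall nim-sum is X = 2. A stack of size p has a winning move iff p XOR X < p (reduce it to p XOR X).
  2: 2 XOR 2 = 0 < 2 — winning move (to 0).
  3: 3 XOR 2 = 1 < 3 — winning move (to 1).
  10: 10 XOR 2 = 8 < 10 — winning move (to 8).
  9: 9 XOR 2 = 11 ≥ 9 — no move.
That gives 3 winning moves.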